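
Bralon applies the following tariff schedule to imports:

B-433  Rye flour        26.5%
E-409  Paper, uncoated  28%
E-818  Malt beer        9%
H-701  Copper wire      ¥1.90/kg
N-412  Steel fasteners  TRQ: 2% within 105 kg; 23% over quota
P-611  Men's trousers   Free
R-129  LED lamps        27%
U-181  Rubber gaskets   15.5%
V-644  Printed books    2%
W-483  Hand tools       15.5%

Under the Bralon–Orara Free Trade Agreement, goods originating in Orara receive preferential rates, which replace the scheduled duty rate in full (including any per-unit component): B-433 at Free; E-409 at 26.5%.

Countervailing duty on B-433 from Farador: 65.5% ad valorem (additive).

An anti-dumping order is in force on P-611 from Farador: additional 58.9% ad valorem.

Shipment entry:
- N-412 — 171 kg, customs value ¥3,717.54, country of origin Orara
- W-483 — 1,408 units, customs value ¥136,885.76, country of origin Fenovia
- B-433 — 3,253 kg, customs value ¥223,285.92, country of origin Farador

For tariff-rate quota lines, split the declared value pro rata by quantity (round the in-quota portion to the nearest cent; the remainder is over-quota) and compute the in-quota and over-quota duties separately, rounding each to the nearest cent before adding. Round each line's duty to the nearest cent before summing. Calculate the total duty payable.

¥227,016.00

Line 1 (N-412, Orara, 171 kg, ¥3,717.54):
Code N-412 is under a tariff-rate quota (threshold 105 kg). In-quota: 105 kg at 2%; over-quota: 66 kg at 23%.
Pro-rata value split: in-quota = ¥3,717.54 × 105/171 = ¥2,282.70; over-quota = ¥3,717.54 − ¥2,282.70 = ¥1,434.84.
In-quota duty = ¥2,282.70 × 2% = ¥45.65. Over-quota duty = ¥1,434.84 × 23% = ¥330.01.
Line duty = ¥45.65 + ¥330.01 = ¥375.66.
Line 2 (W-483, Fenovia, 1,408 units, ¥136,885.76):
Base rate for W-483 is 15.5%.
Duty = ¥136,885.76 × 15.5% = ¥21,217.29.
Line 3 (B-433, Farador, 3,253 kg, ¥223,285.92):
Base rate for B-433 is 26.5%.
B-433 has an FTA preferential rate, but origin Farador is not Orara; base rate stands.
Additional duty on B-433 from Farador: +65.5%. Applied ad valorem rate: 26.5% + 65.5% = 92%.
Duty = ¥223,285.92 × 92% = ¥205,423.05.
Total = ¥375.66 + ¥21,217.29 + ¥205,423.05 = ¥227,016.00.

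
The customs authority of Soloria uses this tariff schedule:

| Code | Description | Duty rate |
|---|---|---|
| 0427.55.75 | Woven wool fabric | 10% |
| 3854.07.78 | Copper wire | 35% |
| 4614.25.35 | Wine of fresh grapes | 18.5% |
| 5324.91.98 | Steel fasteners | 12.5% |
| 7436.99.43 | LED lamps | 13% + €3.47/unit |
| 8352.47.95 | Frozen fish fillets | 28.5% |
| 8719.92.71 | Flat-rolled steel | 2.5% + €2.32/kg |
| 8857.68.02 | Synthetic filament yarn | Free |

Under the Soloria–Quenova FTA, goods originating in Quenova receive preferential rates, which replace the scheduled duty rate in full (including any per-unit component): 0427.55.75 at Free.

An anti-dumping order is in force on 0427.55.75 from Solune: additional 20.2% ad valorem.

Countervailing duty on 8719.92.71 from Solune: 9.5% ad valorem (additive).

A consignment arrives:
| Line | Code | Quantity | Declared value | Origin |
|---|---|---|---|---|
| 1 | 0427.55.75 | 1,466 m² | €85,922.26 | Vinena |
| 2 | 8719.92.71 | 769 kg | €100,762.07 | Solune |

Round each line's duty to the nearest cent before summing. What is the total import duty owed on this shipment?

€22,467.76

Line 1 (0427.55.75, Vinena, 1,466 m², €85,922.26):
Base rate for 0427.55.75 is 10%.
0427.55.75 has an FTA preferential rate, but origin Vinena is not Quenova; base rate stands.
The additional-duty order on 0427.55.75 targets Solune, not Vinena; it does not apply.
Duty = €85,922.26 × 10% = €8,592.23.
Line 2 (8719.92.71, Solune, 769 kg, €100,762.07):
Base rate for 8719.92.71 is 2.5% + €2.32/kg.
Additional duty on 8719.92.71 from Solune: +9.5%. Applied ad valorem rate: 2.5% + 9.5% = 12%.
Duty = €100,762.07 × 12% + 769 × €2.32 = €13,875.53.
Total = €8,592.23 + €13,875.53 = €22,467.76.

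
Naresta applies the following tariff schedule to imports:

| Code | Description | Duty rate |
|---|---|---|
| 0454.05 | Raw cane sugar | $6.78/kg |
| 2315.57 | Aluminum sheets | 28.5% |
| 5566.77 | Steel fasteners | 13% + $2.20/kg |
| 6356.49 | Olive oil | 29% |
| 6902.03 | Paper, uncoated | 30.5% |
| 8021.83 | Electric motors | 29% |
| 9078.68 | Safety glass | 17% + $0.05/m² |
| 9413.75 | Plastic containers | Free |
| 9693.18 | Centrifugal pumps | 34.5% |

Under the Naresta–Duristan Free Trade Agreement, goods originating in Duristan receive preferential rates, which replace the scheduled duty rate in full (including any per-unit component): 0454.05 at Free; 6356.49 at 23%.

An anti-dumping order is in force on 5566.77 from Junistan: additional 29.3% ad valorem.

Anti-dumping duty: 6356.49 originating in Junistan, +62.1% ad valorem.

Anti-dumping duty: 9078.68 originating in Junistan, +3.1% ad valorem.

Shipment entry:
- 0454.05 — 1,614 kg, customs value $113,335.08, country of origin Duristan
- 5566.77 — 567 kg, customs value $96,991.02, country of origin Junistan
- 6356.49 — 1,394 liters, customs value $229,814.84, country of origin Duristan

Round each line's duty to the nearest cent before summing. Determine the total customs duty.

$95,132.01

Line 1 (0454.05, Duristan, 1,614 kg, $113,335.08):
Base rate for 0454.05 is $6.78/kg.
Origin Duristan qualifies under the Naresta–Duristan agreement and 0454.05 is covered: preferential rate Free applies instead.
Duty = $113,335.08 × 0% = $0.00.
Line 2 (5566.77, Junistan, 567 kg, $96,991.02):
Base rate for 5566.77 is 13% + $2.20/kg.
Additional duty on 5566.77 from Junistan: +29.3%. Applied ad valorem rate: 13% + 29.3% = 42.3%.
Duty = $96,991.02 × 42.3% + 567 × $2.20 = $42,274.60.
Line 3 (6356.49, Duristan, 1,394 liters, $229,814.84):
Base rate for 6356.49 is 29%.
Origin Duristan qualifies under the Naresta–Duristan agreement and 6356.49 is covered: preferential rate 23% applies instead.
The additional-duty order on 6356.49 targets Junistan, not Duristan; it does not apply.
Duty = $229,814.84 × 23% = $52,857.41.
Total = $0.00 + $42,274.60 + $52,857.41 = $95,132.01.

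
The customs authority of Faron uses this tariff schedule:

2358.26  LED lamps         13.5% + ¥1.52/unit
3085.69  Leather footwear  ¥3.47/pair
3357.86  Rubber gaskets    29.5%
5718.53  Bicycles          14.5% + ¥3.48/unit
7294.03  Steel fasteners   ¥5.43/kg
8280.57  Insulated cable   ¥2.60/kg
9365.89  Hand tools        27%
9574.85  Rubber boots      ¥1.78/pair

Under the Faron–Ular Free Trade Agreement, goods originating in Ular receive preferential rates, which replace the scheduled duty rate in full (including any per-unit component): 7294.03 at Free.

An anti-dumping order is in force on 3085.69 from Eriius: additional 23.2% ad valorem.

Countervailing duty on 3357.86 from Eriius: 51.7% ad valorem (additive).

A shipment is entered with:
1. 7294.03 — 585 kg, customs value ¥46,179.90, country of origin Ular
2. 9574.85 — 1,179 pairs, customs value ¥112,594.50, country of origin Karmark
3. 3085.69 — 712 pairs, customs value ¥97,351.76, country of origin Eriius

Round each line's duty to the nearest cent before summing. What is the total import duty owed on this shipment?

Line 1 (7294.03, Ular, 585 kg, ¥46,179.90):
Base rate for 7294.03 is ¥5.43/kg.
Origin Ular qualifies under the Faron–Ular agreement and 7294.03 is covered: preferential rate Free applies instead.
Duty = ¥46,179.90 × 0% = ¥0.00.
Line 2 (9574.85, Karmark, 1,179 pairs, ¥112,594.50):
Base rate for 9574.85 is ¥1.78/pair.
Duty = 1,179 × ¥1.78 = ¥2,098.62.
Line 3 (3085.69, Eriius, 712 pairs, ¥97,351.76):
Base rate for 3085.69 is ¥3.47/pair.
Additional duty on 3085.69 from Eriius: +23.2% ad valorem. Applied ad valorem rate = 23.2%.
Duty = ¥97,351.76 × 23.2% + 712 × ¥3.47 = ¥25,056.25.
Total = ¥0.00 + ¥2,098.62 + ¥25,056.25 = ¥27,154.87.

¥27,154.87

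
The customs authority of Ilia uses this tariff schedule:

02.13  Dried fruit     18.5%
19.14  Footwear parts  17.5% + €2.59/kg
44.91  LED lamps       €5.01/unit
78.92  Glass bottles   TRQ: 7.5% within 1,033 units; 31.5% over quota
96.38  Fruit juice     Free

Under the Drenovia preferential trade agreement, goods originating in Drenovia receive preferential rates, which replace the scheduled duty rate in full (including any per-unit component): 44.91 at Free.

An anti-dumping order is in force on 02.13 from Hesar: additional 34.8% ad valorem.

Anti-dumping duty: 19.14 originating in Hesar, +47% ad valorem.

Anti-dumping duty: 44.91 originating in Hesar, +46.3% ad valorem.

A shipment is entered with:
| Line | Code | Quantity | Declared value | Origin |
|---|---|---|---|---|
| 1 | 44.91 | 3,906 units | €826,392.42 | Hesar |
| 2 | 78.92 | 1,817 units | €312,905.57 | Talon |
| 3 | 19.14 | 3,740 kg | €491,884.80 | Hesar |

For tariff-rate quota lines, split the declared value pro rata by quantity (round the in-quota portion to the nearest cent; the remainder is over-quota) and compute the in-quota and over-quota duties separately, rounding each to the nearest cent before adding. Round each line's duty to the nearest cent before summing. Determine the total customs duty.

Line 1 (44.91, Hesar, 3,906 units, €826,392.42):
Base rate for 44.91 is €5.01/unit.
44.91 has an FTA preferential rate, but origin Hesar is not Drenovia; base rate stands.
Additional duty on 44.91 from Hesar: +46.3% ad valorem. Applied ad valorem rate = 46.3%.
Duty = €826,392.42 × 46.3% + 3,906 × €5.01 = €402,188.75.
Line 2 (78.92, Talon, 1,817 units, €312,905.57):
Code 78.92 is under a tariff-rate quota (threshold 1,033 units). In-quota: 1,033 units at 7.5%; over-quota: 784 units at 31.5%.
Pro-rata value split: in-quota = €312,905.57 × 1,033/1,817 = €177,892.93; over-quota = €312,905.57 − €177,892.93 = €135,012.64.
In-quota duty = €177,892.93 × 7.5% = €13,341.97. Over-quota duty = €135,012.64 × 31.5% = €42,528.98.
Line duty = €13,341.97 + €42,528.98 = €55,870.95.
Line 3 (19.14, Hesar, 3,740 kg, €491,884.80):
Base rate for 19.14 is 17.5% + €2.59/kg.
Additional duty on 19.14 from Hesar: +47%. Applied ad valorem rate: 17.5% + 47% = 64.5%.
Duty = €491,884.80 × 64.5% + 3,740 × €2.59 = €326,952.30.
Total = €402,188.75 + €55,870.95 + €326,952.30 = €785,012.00.

€785,012.00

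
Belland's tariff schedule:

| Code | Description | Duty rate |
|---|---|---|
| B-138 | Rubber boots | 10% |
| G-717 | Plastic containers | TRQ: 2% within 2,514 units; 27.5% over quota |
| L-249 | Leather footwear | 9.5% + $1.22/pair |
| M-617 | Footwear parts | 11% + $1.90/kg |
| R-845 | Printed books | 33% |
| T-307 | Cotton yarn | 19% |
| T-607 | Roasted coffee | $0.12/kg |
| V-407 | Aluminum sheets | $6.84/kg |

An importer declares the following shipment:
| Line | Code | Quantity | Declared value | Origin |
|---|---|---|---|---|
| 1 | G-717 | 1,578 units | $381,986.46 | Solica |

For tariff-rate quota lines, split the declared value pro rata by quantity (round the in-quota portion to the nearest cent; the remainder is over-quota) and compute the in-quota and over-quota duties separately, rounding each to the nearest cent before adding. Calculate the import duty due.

Line 1 (G-717, Solica, 1,578 units, $381,986.46):
Code G-717 is under a tariff-rate quota (threshold 2,514 units). Quantity 1,578 units is within the quota, so the in-quota rate 2% applies to the full value.
Duty = $381,986.46 × 2% = $7,639.73.

$7,639.73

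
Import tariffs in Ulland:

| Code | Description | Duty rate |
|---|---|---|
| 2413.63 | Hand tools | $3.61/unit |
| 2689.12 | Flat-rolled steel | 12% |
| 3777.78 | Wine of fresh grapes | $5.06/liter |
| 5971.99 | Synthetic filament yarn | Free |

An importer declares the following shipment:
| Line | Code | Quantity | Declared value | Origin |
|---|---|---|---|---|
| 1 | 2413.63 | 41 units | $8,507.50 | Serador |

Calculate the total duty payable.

Line 1 (2413.63, Serador, 41 units, $8,507.50):
Base rate for 2413.63 is $3.61/unit.
Duty = 41 × $3.61 = $148.01.

$148.01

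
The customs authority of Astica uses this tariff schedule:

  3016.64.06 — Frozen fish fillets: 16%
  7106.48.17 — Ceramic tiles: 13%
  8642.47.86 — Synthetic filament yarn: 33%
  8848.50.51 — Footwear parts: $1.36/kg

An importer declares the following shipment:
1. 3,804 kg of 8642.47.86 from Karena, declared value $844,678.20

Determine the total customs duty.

$278,743.81

Line 1 (8642.47.86, Karena, 3,804 kg, $844,678.20):
Base rate for 8642.47.86 is 33%.
Duty = $844,678.20 × 33% = $278,743.81.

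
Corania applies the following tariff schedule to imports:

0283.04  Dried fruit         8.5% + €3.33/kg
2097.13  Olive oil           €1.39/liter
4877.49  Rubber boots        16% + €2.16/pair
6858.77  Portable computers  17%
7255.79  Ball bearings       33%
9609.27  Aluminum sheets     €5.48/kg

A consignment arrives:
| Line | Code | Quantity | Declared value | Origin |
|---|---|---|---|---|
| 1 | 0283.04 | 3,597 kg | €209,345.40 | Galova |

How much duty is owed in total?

€29,772.37

Line 1 (0283.04, Galova, 3,597 kg, €209,345.40):
Base rate for 0283.04 is 8.5% + €3.33/kg.
Duty = €209,345.40 × 8.5% + 3,597 × €3.33 = €29,772.37.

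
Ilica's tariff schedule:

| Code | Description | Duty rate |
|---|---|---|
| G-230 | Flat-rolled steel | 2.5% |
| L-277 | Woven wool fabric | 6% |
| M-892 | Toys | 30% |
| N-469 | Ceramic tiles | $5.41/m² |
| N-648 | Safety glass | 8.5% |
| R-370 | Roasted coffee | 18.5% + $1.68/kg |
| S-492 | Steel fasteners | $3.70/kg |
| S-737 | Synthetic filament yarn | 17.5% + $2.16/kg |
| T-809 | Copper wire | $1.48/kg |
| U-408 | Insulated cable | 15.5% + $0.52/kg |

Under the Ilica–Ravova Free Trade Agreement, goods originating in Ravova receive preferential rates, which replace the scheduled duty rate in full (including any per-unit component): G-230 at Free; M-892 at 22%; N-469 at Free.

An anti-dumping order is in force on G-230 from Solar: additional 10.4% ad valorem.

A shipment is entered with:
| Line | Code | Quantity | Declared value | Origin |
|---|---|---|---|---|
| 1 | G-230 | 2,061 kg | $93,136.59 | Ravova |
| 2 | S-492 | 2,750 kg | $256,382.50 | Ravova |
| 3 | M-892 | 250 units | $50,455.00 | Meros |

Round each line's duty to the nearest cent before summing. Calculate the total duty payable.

$25,311.50

Line 1 (G-230, Ravova, 2,061 kg, $93,136.59):
Base rate for G-230 is 2.5%.
Origin Ravova qualifies under the Ilica–Ravova agreement and G-230 is covered: preferential rate Free applies instead.
The additional-duty order on G-230 targets Solar, not Ravova; it does not apply.
Duty = $93,136.59 × 0% = $0.00.
Line 2 (S-492, Ravova, 2,750 kg, $256,382.50):
Base rate for S-492 is $3.70/kg.
Origin Ravova is the FTA partner but S-492 is not on the preference list; base rate stands.
Duty = 2,750 × $3.70 = $10,175.00.
Line 3 (M-892, Meros, 250 units, $50,455.00):
Base rate for M-892 is 30%.
M-892 has an FTA preferential rate, but origin Meros is not Ravova; base rate stands.
Duty = $50,455.00 × 30% = $15,136.50.
Total = $0.00 + $10,175.00 + $15,136.50 = $25,311.50.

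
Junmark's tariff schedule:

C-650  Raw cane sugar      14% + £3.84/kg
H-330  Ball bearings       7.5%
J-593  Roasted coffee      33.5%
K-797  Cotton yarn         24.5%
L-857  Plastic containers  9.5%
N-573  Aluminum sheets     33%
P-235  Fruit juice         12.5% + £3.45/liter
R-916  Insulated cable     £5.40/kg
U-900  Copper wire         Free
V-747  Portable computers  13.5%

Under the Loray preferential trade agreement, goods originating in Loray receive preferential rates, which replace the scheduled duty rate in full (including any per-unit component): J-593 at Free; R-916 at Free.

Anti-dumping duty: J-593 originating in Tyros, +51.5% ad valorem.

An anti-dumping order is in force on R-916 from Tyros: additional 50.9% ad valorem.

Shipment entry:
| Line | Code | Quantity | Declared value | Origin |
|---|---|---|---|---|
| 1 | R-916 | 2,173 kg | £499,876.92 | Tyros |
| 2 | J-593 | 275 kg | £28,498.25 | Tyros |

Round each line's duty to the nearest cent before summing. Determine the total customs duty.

£290,395.06

Line 1 (R-916, Tyros, 2,173 kg, £499,876.92):
Base rate for R-916 is £5.40/kg.
R-916 has an FTA preferential rate, but origin Tyros is not Loray; base rate stands.
Additional duty on R-916 from Tyros: +50.9% ad valorem. Applied ad valorem rate = 50.9%.
Duty = £499,876.92 × 50.9% + 2,173 × £5.40 = £266,171.55.
Line 2 (J-593, Tyros, 275 kg, £28,498.25):
Base rate for J-593 is 33.5%.
J-593 has an FTA preferential rate, but origin Tyros is not Loray; base rate stands.
Additional duty on J-593 from Tyros: +51.5%. Applied ad valorem rate: 33.5% + 51.5% = 85%.
Duty = £28,498.25 × 85% = £24,223.51.
Total = £266,171.55 + £24,223.51 = £290,395.06.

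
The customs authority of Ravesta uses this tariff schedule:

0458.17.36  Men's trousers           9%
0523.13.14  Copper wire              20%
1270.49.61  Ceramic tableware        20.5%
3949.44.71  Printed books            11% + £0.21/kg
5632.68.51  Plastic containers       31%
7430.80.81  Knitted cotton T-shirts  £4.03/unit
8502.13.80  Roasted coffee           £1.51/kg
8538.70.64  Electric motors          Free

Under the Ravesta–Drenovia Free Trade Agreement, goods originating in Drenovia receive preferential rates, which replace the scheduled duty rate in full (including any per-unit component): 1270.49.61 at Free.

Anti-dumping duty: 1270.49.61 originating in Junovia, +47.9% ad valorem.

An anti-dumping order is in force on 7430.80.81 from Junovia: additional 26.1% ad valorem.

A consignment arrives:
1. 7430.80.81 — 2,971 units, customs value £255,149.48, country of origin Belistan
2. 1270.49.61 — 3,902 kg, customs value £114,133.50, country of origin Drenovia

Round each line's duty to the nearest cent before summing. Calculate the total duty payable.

£11,973.13

Line 1 (7430.80.81, Belistan, 2,971 units, £255,149.48):
Base rate for 7430.80.81 is £4.03/unit.
The additional-duty order on 7430.80.81 targets Junovia, not Belistan; it does not apply.
Duty = 2,971 × £4.03 = £11,973.13.
Line 2 (1270.49.61, Drenovia, 3,902 kg, £114,133.50):
Base rate for 1270.49.61 is 20.5%.
Origin Drenovia qualifies under the Ravesta–Drenovia agreement and 1270.49.61 is covered: preferential rate Free applies instead.
The additional-duty order on 1270.49.61 targets Junovia, not Drenovia; it does not apply.
Duty = £114,133.50 × 0% = £0.00.
Total = £11,973.13 + £0.00 = £11,973.13.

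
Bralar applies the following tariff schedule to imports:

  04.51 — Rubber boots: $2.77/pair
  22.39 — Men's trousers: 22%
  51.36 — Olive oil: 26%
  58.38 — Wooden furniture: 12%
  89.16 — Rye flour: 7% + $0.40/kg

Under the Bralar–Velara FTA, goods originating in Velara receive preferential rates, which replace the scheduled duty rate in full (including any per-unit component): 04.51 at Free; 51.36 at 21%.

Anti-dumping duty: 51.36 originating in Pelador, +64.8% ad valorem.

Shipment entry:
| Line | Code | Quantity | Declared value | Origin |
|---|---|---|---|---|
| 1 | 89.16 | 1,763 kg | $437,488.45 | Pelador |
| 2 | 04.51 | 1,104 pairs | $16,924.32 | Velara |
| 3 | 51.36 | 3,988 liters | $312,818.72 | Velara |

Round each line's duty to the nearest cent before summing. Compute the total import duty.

Line 1 (89.16, Pelador, 1,763 kg, $437,488.45):
Base rate for 89.16 is 7% + $0.40/kg.
Duty = $437,488.45 × 7% + 1,763 × $0.40 = $31,329.39.
Line 2 (04.51, Velara, 1,104 pairs, $16,924.32):
Base rate for 04.51 is $2.77/pair.
Origin Velara qualifies under the Bralar–Velara agreement and 04.51 is covered: preferential rate Free applies instead.
Duty = $16,924.32 × 0% = $0.00.
Line 3 (51.36, Velara, 3,988 liters, $312,818.72):
Base rate for 51.36 is 26%.
Origin Velara qualifies under the Bralar–Velara agreement and 51.36 is covered: preferential rate 21% applies instead.
The additional-duty order on 51.36 targets Pelador, not Velara; it does not apply.
Duty = $312,818.72 × 21% = $65,691.93.
Total = $31,329.39 + $0.00 + $65,691.93 = $97,021.32.

$97,021.32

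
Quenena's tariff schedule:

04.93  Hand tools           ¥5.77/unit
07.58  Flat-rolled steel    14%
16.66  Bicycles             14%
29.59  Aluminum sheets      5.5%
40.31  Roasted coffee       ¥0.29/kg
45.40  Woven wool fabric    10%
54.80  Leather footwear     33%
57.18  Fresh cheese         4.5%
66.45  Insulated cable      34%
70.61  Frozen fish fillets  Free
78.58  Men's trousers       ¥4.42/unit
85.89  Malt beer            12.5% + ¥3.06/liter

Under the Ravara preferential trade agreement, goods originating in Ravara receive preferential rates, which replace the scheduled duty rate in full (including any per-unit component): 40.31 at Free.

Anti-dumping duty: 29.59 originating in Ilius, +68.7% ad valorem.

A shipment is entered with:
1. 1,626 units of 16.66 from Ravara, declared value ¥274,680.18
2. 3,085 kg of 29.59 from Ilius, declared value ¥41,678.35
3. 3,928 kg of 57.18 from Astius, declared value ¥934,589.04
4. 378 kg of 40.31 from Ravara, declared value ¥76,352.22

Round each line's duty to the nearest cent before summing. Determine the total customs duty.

Line 1 (16.66, Ravara, 1,626 units, ¥274,680.18):
Base rate for 16.66 is 14%.
Origin Ravara is the FTA partner but 16.66 is not on the preference list; base rate stands.
Duty = ¥274,680.18 × 14% = ¥38,455.23.
Line 2 (29.59, Ilius, 3,085 kg, ¥41,678.35):
Base rate for 29.59 is 5.5%.
Additional duty on 29.59 from Ilius: +68.7%. Applied ad valorem rate: 5.5% + 68.7% = 74.2%.
Duty = ¥41,678.35 × 74.2% = ¥30,925.34.
Line 3 (57.18, Astius, 3,928 kg, ¥934,589.04):
Base rate for 57.18 is 4.5%.
Duty = ¥934,589.04 × 4.5% = ¥42,056.51.
Line 4 (40.31, Ravara, 378 kg, ¥76,352.22):
Base rate for 40.31 is ¥0.29/kg.
Origin Ravara qualifies under the Quenena–Ravara agreement and 40.31 is covered: preferential rate Free applies instead.
Duty = ¥76,352.22 × 0% = ¥0.00.
Total = ¥38,455.23 + ¥30,925.34 + ¥42,056.51 + ¥0.00 = ¥111,437.08.

¥111,437.08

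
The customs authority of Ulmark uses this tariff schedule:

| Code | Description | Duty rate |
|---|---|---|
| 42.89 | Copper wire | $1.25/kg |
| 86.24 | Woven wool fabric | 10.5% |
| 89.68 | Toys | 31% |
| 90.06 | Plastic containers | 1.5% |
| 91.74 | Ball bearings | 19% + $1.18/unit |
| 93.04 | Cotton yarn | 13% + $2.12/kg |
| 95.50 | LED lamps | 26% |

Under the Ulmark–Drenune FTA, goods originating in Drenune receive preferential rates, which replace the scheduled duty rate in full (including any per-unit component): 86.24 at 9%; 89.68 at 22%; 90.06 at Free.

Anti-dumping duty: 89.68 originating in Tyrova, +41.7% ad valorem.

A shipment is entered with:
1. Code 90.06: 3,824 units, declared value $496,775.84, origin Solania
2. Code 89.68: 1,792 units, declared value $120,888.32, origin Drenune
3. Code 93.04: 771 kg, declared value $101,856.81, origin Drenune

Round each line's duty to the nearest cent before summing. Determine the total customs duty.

$48,922.98

Line 1 (90.06, Solania, 3,824 units, $496,775.84):
Base rate for 90.06 is 1.5%.
90.06 has an FTA preferential rate, but origin Solania is not Drenune; base rate stands.
Duty = $496,775.84 × 1.5% = $7,451.64.
Line 2 (89.68, Drenune, 1,792 units, $120,888.32):
Base rate for 89.68 is 31%.
Origin Drenune qualifies under the Ulmark–Drenune agreement and 89.68 is covered: preferential rate 22% applies instead.
The additional-duty order on 89.68 targets Tyrova, not Drenune; it does not apply.
Duty = $120,888.32 × 22% = $26,595.43.
Line 3 (93.04, Drenune, 771 kg, $101,856.81):
Base rate for 93.04 is 13% + $2.12/kg.
Origin Drenune is the FTA partner but 93.04 is not on the preference list; base rate stands.
Duty = $101,856.81 × 13% + 771 × $2.12 = $14,875.91.
Total = $7,451.64 + $26,595.43 + $14,875.91 = $48,922.98.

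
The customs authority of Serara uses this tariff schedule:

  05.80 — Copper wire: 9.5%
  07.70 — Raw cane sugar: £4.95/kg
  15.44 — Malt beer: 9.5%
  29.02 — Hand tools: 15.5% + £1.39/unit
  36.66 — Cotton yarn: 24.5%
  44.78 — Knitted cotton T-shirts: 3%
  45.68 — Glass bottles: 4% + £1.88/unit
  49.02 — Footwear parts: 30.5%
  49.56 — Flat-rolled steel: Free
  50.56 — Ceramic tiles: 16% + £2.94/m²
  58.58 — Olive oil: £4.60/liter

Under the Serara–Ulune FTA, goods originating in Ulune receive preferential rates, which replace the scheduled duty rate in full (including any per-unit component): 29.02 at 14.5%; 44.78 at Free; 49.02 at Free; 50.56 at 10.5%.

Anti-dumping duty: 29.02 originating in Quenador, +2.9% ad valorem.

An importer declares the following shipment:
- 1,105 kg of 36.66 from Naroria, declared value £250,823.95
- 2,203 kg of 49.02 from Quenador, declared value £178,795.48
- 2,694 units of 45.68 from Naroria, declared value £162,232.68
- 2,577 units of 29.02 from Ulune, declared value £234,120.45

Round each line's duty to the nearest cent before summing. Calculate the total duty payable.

£161,485.99

Line 1 (36.66, Naroria, 1,105 kg, £250,823.95):
Base rate for 36.66 is 24.5%.
Duty = £250,823.95 × 24.5% = £61,451.87.
Line 2 (49.02, Quenador, 2,203 kg, £178,795.48):
Base rate for 49.02 is 30.5%.
49.02 has an FTA preferential rate, but origin Quenador is not Ulune; base rate stands.
Duty = £178,795.48 × 30.5% = £54,532.62.
Line 3 (45.68, Naroria, 2,694 units, £162,232.68):
Base rate for 45.68 is 4% + £1.88/unit.
Duty = £162,232.68 × 4% + 2,694 × £1.88 = £11,554.03.
Line 4 (29.02, Ulune, 2,577 units, £234,120.45):
Base rate for 29.02 is 15.5% + £1.39/unit.
Origin Ulune qualifies under the Serara–Ulune agreement and 29.02 is covered: preferential rate 14.5% applies instead.
The additional-duty order on 29.02 targets Quenador, not Ulune; it does not apply.
Duty = £234,120.45 × 14.5% = £33,947.47.
Total = £61,451.87 + £54,532.62 + £11,554.03 + £33,947.47 = £161,485.99.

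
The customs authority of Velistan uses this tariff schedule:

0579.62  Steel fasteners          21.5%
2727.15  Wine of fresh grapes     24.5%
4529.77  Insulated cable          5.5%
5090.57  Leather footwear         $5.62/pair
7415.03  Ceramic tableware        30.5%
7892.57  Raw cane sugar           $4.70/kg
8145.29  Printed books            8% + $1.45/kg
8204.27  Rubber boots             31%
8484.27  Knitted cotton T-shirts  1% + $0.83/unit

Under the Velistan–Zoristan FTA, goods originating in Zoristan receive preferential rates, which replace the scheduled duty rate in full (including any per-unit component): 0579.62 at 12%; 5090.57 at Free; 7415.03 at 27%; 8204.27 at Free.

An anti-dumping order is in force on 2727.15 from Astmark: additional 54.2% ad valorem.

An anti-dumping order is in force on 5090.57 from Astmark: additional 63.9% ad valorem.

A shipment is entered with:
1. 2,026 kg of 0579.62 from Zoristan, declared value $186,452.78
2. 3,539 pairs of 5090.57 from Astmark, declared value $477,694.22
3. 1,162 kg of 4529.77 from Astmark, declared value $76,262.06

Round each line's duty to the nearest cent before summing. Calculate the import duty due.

Line 1 (0579.62, Zoristan, 2,026 kg, $186,452.78):
Base rate for 0579.62 is 21.5%.
Origin Zoristan qualifies under the Velistan–Zoristan agreement and 0579.62 is covered: preferential rate 12% applies instead.
Duty = $186,452.78 × 12% = $22,374.33.
Line 2 (5090.57, Astmark, 3,539 pairs, $477,694.22):
Base rate for 5090.57 is $5.62/pair.
5090.57 has an FTA preferential rate, but origin Astmark is not Zoristan; base rate stands.
Additional duty on 5090.57 from Astmark: +63.9% ad valorem. Applied ad valorem rate = 63.9%.
Duty = $477,694.22 × 63.9% + 3,539 × $5.62 = $325,135.79.
Line 3 (4529.77, Astmark, 1,162 kg, $76,262.06):
Base rate for 4529.77 is 5.5%.
Duty = $76,262.06 × 5.5% = $4,194.41.
Total = $22,374.33 + $325,135.79 + $4,194.41 = $351,704.53.

$351,704.53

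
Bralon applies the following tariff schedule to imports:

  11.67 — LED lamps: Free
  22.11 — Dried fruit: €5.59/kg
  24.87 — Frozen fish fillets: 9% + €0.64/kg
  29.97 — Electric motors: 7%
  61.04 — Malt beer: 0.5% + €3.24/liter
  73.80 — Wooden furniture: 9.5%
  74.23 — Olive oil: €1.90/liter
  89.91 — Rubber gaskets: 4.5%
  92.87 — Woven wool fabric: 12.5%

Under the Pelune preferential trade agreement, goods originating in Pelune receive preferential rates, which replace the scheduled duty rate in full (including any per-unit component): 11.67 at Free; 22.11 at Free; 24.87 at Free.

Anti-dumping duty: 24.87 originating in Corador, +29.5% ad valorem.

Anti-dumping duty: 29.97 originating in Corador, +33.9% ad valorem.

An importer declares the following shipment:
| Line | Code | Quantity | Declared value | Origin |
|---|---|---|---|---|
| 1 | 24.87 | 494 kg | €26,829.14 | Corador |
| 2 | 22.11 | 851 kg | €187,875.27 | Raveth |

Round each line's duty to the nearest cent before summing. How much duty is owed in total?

Line 1 (24.87, Corador, 494 kg, €26,829.14):
Base rate for 24.87 is 9% + €0.64/kg.
24.87 has an FTA preferential rate, but origin Corador is not Pelune; base rate stands.
Additional duty on 24.87 from Corador: +29.5%. Applied ad valorem rate: 9% + 29.5% = 38.5%.
Duty = €26,829.14 × 38.5% + 494 × €0.64 = €10,645.38.
Line 2 (22.11, Raveth, 851 kg, €187,875.27):
Base rate for 22.11 is €5.59/kg.
22.11 has an FTA preferential rate, but origin Raveth is not Pelune; base rate stands.
Duty = 851 × €5.59 = €4,757.09.
Total = €10,645.38 + €4,757.09 = €15,402.47.

€15,402.47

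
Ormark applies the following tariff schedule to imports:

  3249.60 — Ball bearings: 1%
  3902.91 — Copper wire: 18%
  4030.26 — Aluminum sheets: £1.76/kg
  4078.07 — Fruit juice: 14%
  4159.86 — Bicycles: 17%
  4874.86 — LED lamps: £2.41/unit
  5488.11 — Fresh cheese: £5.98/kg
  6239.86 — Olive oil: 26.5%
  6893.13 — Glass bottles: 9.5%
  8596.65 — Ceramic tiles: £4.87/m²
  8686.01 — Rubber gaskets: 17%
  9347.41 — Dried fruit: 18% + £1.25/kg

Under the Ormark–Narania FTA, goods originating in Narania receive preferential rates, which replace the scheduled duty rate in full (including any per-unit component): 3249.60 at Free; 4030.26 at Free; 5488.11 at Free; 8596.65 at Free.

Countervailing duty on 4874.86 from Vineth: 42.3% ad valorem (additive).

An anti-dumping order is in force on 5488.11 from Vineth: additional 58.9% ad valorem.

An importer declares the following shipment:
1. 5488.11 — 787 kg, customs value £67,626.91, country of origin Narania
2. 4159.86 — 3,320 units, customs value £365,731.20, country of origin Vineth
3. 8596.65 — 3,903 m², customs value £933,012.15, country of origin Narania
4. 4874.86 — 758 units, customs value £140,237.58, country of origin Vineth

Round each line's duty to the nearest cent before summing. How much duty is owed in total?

£123,321.58

Line 1 (5488.11, Narania, 787 kg, £67,626.91):
Base rate for 5488.11 is £5.98/kg.
Origin Narania qualifies under the Ormark–Narania agreement and 5488.11 is covered: preferential rate Free applies instead.
The additional-duty order on 5488.11 targets Vineth, not Narania; it does not apply.
Duty = £67,626.91 × 0% = £0.00.
Line 2 (4159.86, Vineth, 3,320 units, £365,731.20):
Base rate for 4159.86 is 17%.
Duty = £365,731.20 × 17% = £62,174.30.
Line 3 (8596.65, Narania, 3,903 m², £933,012.15):
Base rate for 8596.65 is £4.87/m².
Origin Narania qualifies under the Ormark–Narania agreement and 8596.65 is covered: preferential rate Free applies instead.
Duty = £933,012.15 × 0% = £0.00.
Line 4 (4874.86, Vineth, 758 units, £140,237.58):
Base rate for 4874.86 is £2.41/unit.
Additional duty on 4874.86 from Vineth: +42.3% ad valorem. Applied ad valorem rate = 42.3%.
Duty = £140,237.58 × 42.3% + 758 × £2.41 = £61,147.28.
Total = £0.00 + £62,174.30 + £0.00 + £61,147.28 = £123,321.58.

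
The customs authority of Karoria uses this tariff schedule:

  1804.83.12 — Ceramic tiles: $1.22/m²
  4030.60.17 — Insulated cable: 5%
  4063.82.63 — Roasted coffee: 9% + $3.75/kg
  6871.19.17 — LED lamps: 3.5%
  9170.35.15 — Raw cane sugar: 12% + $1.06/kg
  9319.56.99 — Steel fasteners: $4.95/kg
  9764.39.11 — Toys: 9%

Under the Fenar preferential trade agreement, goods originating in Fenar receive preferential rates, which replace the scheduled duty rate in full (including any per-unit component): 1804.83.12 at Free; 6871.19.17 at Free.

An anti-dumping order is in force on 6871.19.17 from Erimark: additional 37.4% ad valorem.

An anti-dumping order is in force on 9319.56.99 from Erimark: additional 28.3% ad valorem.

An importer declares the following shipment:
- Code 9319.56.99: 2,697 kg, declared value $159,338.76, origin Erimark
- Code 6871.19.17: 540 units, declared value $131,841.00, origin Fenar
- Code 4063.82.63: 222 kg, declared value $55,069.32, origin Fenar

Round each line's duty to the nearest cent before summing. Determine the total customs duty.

$64,231.76

Line 1 (9319.56.99, Erimark, 2,697 kg, $159,338.76):
Base rate for 9319.56.99 is $4.95/kg.
Additional duty on 9319.56.99 from Erimark: +28.3% ad valorem. Applied ad valorem rate = 28.3%.
Duty = $159,338.76 × 28.3% + 2,697 × $4.95 = $58,443.02.
Line 2 (6871.19.17, Fenar, 540 units, $131,841.00):
Base rate for 6871.19.17 is 3.5%.
Origin Fenar qualifies under the Karoria–Fenar agreement and 6871.19.17 is covered: preferential rate Free applies instead.
The additional-duty order on 6871.19.17 targets Erimark, not Fenar; it does not apply.
Duty = $131,841.00 × 0% = $0.00.
Line 3 (4063.82.63, Fenar, 222 kg, $55,069.32):
Base rate for 4063.82.63 is 9% + $3.75/kg.
Origin Fenar is the FTA partner but 4063.82.63 is not on the preference list; base rate stands.
Duty = $55,069.32 × 9% + 222 × $3.75 = $5,788.74.
Total = $58,443.02 + $0.00 + $5,788.74 = $64,231.76.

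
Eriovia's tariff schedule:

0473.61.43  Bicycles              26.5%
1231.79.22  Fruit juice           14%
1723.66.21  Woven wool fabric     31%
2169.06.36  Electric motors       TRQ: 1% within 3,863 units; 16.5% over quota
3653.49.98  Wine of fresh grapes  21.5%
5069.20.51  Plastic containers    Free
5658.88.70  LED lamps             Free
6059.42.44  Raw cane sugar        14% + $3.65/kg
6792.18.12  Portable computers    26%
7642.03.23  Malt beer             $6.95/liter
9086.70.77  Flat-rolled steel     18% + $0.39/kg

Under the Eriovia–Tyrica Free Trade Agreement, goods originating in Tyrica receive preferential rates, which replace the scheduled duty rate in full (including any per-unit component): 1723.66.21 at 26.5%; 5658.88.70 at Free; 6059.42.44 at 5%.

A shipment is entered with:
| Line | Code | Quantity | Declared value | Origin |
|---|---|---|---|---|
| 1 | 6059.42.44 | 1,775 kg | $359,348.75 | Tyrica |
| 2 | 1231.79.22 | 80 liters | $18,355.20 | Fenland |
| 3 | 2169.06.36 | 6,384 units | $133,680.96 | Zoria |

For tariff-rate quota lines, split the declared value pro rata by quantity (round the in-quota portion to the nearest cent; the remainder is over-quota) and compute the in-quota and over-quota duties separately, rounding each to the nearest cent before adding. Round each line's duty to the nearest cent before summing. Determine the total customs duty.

$30,056.39

Line 1 (6059.42.44, Tyrica, 1,775 kg, $359,348.75):
Base rate for 6059.42.44 is 14% + $3.65/kg.
Origin Tyrica qualifies under the Eriovia–Tyrica agreement and 6059.42.44 is covered: preferential rate 5% applies instead.
Duty = $359,348.75 × 5% = $17,967.44.
Line 2 (1231.79.22, Fenland, 80 liters, $18,355.20):
Base rate for 1231.79.22 is 14%.
Duty = $18,355.20 × 14% = $2,569.73.
Line 3 (2169.06.36, Zoria, 6,384 units, $133,680.96):
Code 2169.06.36 is under a tariff-rate quota (threshold 3,863 units). In-quota: 3,863 units at 1%; over-quota: 2,521 units at 16.5%.
Pro-rata value split: in-quota = $133,680.96 × 3,863/6,384 = $80,891.22; over-quota = $133,680.96 − $80,891.22 = $52,789.74.
In-quota duty = $80,891.22 × 1% = $808.91. Over-quota duty = $52,789.74 × 16.5% = $8,710.31.
Line duty = $808.91 + $8,710.31 = $9,519.22.
Total = $17,967.44 + $2,569.73 + $9,519.22 = $30,056.39.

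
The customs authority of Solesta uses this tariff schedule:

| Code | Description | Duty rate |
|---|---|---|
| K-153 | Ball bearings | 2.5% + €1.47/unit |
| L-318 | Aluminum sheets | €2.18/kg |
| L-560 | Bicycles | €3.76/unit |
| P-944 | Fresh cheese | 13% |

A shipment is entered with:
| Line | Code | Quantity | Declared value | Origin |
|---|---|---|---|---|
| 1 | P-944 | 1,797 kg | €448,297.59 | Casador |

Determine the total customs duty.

Line 1 (P-944, Casador, 1,797 kg, €448,297.59):
Base rate for P-944 is 13%.
Duty = €448,297.59 × 13% = €58,278.69.

€58,278.69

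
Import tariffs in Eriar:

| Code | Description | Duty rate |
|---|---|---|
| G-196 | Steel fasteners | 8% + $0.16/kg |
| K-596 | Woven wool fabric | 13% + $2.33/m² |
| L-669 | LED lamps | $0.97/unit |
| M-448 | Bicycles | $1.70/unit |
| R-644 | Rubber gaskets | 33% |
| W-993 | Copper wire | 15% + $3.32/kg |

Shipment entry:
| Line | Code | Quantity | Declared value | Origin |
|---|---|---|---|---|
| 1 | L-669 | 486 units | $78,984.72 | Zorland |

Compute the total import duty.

$471.42

Line 1 (L-669, Zorland, 486 units, $78,984.72):
Base rate for L-669 is $0.97/unit.
Duty = 486 × $0.97 = $471.42.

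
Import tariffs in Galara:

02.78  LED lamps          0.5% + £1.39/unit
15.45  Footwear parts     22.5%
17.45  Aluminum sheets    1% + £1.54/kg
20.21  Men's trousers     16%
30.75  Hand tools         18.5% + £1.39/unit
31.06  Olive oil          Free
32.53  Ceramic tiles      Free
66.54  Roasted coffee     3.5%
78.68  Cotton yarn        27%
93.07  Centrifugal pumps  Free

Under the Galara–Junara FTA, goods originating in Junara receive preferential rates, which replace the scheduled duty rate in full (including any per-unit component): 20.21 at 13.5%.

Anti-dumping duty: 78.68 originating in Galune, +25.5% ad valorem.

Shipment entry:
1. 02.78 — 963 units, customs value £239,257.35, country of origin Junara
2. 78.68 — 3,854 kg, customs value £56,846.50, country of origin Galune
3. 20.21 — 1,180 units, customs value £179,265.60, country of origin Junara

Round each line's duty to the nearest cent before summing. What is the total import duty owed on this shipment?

Line 1 (02.78, Junara, 963 units, £239,257.35):
Base rate for 02.78 is 0.5% + £1.39/unit.
Origin Junara is the FTA partner but 02.78 is not on the preference list; base rate stands.
Duty = £239,257.35 × 0.5% + 963 × £1.39 = £2,534.86.
Line 2 (78.68, Galune, 3,854 kg, £56,846.50):
Base rate for 78.68 is 27%.
Additional duty on 78.68 from Galune: +25.5%. Applied ad valorem rate: 27% + 25.5% = 52.5%.
Duty = £56,846.50 × 52.5% = £29,844.41.
Line 3 (20.21, Junara, 1,180 units, £179,265.60):
Base rate for 20.21 is 16%.
Origin Junara qualifies under the Galara–Junara agreement and 20.21 is covered: preferential rate 13.5% applies instead.
Duty = £179,265.60 × 13.5% = £24,200.86.
Total = £2,534.86 + £29,844.41 + £24,200.86 = £56,580.13.

£56,580.13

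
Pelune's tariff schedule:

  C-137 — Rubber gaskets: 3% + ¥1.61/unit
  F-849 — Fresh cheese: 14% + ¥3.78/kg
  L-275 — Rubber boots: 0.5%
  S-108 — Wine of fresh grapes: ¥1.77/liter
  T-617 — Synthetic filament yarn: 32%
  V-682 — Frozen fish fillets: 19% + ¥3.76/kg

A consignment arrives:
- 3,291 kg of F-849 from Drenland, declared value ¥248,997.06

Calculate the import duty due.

¥47,299.57

Line 1 (F-849, Drenland, 3,291 kg, ¥248,997.06):
Base rate for F-849 is 14% + ¥3.78/kg.
Duty = ¥248,997.06 × 14% + 3,291 × ¥3.78 = ¥47,299.57.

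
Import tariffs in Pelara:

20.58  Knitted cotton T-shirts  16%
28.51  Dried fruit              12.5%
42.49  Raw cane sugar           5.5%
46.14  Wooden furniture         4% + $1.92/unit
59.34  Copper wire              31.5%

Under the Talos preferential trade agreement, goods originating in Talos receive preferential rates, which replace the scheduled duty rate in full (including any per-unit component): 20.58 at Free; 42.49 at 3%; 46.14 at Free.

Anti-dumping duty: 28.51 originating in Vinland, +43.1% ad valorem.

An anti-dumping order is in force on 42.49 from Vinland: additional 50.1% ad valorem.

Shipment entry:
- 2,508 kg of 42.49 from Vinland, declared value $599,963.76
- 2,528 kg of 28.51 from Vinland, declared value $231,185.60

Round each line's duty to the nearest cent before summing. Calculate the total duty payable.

Line 1 (42.49, Vinland, 2,508 kg, $599,963.76):
Base rate for 42.49 is 5.5%.
42.49 has an FTA preferential rate, but origin Vinland is not Talos; base rate stands.
Additional duty on 42.49 from Vinland: +50.1%. Applied ad valorem rate: 5.5% + 50.1% = 55.6%.
Duty = $599,963.76 × 55.6% = $333,579.85.
Line 2 (28.51, Vinland, 2,528 kg, $231,185.60):
Base rate for 28.51 is 12.5%.
Additional duty on 28.51 from Vinland: +43.1%. Applied ad valorem rate: 12.5% + 43.1% = 55.6%.
Duty = $231,185.60 × 55.6% = $128,539.19.
Total = $333,579.85 + $128,539.19 = $462,119.04.

$462,119.04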